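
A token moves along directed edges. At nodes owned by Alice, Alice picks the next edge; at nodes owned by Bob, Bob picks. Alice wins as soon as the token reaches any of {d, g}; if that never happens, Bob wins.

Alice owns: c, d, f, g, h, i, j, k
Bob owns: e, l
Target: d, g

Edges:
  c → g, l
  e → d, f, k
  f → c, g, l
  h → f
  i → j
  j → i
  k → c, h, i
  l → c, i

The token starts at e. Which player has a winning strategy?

A0 = {d, g}
A1: add {c, f} — c (Alice) has c→g; f (Alice) has f→g.
A2: add {h, k} — h (Alice) has h→f; k (Alice) has k→c.
A3: add {e} — e (Bob): all of {d, f, k} already in.
A4 = A3; e.g. i (Alice) has no edge into A3. Fixed point.
e ∈ A3, so Alice can force the target.

Alice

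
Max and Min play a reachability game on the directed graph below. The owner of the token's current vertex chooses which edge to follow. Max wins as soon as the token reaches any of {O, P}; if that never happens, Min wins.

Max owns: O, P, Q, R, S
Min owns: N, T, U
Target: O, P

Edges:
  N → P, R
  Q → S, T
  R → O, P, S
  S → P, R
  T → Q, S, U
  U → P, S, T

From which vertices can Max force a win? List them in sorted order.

A0 = {O, P}
A1: add {R, S} — R (Max) has R→O; S (Max) has S→P.
A2: add {N, Q} — N (Min): all of {P, R} already in; Q (Max) has Q→S.
A3 = A2; e.g. T (Min) can still go to U. Fixed point.
Max's winning region = {N, O, P, Q, R, S}.

N, O, P, Q, R, S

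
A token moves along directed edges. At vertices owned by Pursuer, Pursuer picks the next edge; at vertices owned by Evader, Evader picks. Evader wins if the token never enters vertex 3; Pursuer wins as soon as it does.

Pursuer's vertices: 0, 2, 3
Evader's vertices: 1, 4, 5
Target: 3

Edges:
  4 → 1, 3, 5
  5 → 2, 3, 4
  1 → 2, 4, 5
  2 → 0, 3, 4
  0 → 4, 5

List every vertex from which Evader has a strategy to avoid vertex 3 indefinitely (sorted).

0, 1, 4, 5

A0 = {3}
A1: add {2} — 2 (Pursuer) has 2→3.
A2 = A1; e.g. 0 (Pursuer) has no edge into A1. Fixed point.
Pursuer's attractor = {2, 3}; Evader avoids the target exactly from the complement.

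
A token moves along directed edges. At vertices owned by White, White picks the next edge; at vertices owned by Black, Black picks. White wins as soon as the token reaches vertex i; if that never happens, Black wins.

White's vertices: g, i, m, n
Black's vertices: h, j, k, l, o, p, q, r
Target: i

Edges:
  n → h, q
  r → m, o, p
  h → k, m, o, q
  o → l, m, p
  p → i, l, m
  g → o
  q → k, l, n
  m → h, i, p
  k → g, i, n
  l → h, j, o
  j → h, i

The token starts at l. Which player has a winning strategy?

A0 = {i}
A1: add {m} — m (White) has m→i.
A2 = A1; e.g. g (White) has no edge into A1. Fixed point.
l never enters the attractor, so Black can avoid the target forever.

Black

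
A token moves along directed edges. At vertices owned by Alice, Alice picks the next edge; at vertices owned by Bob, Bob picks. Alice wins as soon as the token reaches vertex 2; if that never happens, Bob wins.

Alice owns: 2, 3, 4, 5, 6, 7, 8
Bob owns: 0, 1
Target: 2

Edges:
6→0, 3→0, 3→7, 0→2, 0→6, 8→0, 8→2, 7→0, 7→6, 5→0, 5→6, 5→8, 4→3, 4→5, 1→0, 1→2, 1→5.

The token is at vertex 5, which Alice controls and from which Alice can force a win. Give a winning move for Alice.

A0 = {2}
A1: add {8} — 8 (Alice) has 8→2.
A2: add {5} — 5 (Alice) has 5→8.
A3: add {4} — 4 (Alice) has 4→5.
A4 = A3; e.g. 0 (Bob) can still go to 6. Fixed point.
From 5, successor 8 is in the attractor (rank 1); the other successors 0, 6 are not.

8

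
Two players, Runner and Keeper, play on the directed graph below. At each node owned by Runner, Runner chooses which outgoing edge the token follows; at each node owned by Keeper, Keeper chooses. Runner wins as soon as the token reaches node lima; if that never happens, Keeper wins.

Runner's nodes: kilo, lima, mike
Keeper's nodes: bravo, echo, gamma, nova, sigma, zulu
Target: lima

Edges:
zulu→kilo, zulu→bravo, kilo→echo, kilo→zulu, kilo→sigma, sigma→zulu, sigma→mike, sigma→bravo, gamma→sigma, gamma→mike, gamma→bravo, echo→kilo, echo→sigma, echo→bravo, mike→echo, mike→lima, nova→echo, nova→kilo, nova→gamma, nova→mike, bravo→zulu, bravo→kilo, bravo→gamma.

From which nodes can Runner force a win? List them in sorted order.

lima, mike

A0 = {lima}
A1: add {mike} — mike (Runner) has mike→lima.
A2 = A1; e.g. nova (Keeper) can still go to echo. Fixed point.
Runner's winning region = {lima, mike}.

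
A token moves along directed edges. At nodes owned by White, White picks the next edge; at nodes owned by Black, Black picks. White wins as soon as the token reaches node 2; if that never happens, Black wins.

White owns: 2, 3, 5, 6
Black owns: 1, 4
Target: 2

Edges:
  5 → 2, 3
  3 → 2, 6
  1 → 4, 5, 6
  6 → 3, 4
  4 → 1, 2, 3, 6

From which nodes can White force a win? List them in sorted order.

A0 = {2}
A1: add {3, 5} — 3 (White) has 3→2; 5 (White) has 5→2.
A2: add {6} — 6 (White) has 6→3.
A3 = A2; e.g. 1 (Black) can still go to 4. Fixed point.
White's winning region = {2, 3, 5, 6}.

2, 3, 5, 6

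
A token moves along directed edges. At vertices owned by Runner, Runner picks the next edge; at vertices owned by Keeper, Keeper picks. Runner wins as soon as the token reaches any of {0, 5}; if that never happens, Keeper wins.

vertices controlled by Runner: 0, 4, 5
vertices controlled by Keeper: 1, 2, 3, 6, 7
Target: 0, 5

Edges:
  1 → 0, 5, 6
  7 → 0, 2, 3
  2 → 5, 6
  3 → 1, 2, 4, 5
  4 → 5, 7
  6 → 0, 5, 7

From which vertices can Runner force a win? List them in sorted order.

0, 4, 5

A0 = {0, 5}
A1: add {4} — 4 (Runner) has 4→5.
A2 = A1; e.g. 1 (Keeper) can still go to 6. Fixed point.
Runner's winning region = {0, 4, 5}.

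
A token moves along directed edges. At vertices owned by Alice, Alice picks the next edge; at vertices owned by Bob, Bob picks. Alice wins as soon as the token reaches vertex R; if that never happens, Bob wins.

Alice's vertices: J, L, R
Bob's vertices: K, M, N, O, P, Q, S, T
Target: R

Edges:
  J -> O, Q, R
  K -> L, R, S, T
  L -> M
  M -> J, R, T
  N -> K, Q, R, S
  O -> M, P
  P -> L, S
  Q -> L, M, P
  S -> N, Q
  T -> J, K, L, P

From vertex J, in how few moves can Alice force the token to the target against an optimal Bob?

1

A0 = {R}
A1: add {J} — J (Alice) has J→R.
A2 = A1; e.g. K (Bob) can still go to L. Fixed point.
J enters the attractor at level 1, so Alice can force the target in 1 move from there.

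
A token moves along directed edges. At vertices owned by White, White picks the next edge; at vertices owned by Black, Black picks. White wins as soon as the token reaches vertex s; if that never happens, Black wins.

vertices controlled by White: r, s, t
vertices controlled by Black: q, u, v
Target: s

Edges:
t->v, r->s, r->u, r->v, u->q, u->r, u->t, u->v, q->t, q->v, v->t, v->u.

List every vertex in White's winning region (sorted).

r, s

A0 = {s}
A1: add {r} — r (White) has r→s.
A2 = A1; e.g. q (Black) can still go to t. Fixed point.
White's winning region = {r, s}.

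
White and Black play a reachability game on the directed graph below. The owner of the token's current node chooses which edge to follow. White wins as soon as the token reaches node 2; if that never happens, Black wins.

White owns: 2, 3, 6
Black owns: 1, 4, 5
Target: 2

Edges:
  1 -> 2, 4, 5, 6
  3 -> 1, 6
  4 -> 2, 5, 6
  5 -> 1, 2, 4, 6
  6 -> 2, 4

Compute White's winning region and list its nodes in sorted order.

2, 3, 6

A0 = {2}
A1: add {6} — 6 (White) has 6→2.
A2: add {3} — 3 (White) has 3→6.
A3 = A2; e.g. 1 (Black) can still go to 4. Fixed point.
White's winning region = {2, 3, 6}.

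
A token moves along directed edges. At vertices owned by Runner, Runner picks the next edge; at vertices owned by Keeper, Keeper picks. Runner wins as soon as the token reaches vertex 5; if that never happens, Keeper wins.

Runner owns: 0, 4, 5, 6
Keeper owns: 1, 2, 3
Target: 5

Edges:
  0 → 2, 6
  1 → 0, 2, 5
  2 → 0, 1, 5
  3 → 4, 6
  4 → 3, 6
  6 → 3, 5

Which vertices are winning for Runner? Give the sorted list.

A0 = {5}
A1: add {6} — 6 (Runner) has 6→5.
A2: add {0, 4} — 0 (Runner) has 0→6; 4 (Runner) has 4→6.
A3: add {3} — 3 (Keeper): all of {4, 6} already in.
A4 = A3; e.g. 1 (Keeper) can still go to 2. Fixed point.
Runner's winning region = {0, 3, 4, 5, 6}.

0, 3, 4, 5, 6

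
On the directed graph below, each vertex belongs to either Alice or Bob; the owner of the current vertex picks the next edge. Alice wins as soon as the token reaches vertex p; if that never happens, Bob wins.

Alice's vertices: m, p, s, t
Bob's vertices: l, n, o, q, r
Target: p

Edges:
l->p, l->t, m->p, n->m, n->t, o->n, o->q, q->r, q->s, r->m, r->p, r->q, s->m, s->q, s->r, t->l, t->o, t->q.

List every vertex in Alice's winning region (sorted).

A0 = {p}
A1: add {m} — m (Alice) has m→p.
A2: add {s} — s (Alice) has s→m.
A3 = A2; e.g. l (Bob) can still go to t. Fixed point.
Alice's winning region = {m, p, s}.

m, p, s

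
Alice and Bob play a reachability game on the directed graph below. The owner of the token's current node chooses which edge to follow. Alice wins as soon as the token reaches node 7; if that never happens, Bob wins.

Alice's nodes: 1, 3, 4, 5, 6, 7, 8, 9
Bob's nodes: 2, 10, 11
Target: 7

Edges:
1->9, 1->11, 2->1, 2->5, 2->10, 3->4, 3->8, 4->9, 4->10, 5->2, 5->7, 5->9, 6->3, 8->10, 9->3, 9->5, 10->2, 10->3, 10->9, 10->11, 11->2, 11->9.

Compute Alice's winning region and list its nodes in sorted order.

A0 = {7}
A1: add {5} — 5 (Alice) has 5→7.
A2: add {9} — 9 (Alice) has 9→5.
A3: add {1, 4} — 1 (Alice) has 1→9; 4 (Alice) has 4→9.
A4: add {3} — 3 (Alice) has 3→4.
A5: add {6} — 6 (Alice) has 6→3.
A6 = A5; e.g. 2 (Bob) can still go to 10. Fixed point.
Alice's winning region = {1, 3, 4, 5, 6, 7, 9}.

1, 3, 4, 5, 6, 7, 9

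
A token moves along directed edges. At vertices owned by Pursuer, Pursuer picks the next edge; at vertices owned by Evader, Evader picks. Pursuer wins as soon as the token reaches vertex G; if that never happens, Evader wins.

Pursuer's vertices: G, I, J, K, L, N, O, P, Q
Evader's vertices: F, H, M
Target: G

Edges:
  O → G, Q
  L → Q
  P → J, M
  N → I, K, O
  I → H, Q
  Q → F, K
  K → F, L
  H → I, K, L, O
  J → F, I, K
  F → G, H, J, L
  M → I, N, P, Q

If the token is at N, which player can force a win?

Pursuer

A0 = {G}
A1: add {O} — O (Pursuer) has O→G.
A2: add {N} — N (Pursuer) has N→O.
A3 = A2; e.g. F (Evader) can still go to H. Fixed point.
N ∈ A2, so Pursuer can force the target.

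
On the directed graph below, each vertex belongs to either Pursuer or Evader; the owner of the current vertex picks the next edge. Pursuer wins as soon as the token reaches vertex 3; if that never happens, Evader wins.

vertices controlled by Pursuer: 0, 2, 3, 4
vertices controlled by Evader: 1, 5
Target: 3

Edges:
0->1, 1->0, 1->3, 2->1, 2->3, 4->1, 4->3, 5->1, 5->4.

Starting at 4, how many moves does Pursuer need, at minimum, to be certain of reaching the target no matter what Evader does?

1

A0 = {3}
A1: add {2, 4} — 2 (Pursuer) has 2→3; 4 (Pursuer) has 4→3.
A2 = A1; e.g. 0 (Pursuer) has no edge into A1. Fixed point.
4 enters the attractor at level 1, so Pursuer can force the target in 1 move from there.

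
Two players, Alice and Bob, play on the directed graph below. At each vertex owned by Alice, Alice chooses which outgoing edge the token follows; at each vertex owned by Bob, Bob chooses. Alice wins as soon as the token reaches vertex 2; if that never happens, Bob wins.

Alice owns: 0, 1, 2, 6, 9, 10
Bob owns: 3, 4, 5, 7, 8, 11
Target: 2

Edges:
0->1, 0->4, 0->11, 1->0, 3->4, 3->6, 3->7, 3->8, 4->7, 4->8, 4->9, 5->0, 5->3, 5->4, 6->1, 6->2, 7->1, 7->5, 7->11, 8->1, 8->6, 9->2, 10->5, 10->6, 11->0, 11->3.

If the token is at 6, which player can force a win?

A0 = {2}
A1: add {6, 9} — 6 (Alice) has 6→2; 9 (Alice) has 9→2.
6 ∈ A1, so Alice can force the target.

Alice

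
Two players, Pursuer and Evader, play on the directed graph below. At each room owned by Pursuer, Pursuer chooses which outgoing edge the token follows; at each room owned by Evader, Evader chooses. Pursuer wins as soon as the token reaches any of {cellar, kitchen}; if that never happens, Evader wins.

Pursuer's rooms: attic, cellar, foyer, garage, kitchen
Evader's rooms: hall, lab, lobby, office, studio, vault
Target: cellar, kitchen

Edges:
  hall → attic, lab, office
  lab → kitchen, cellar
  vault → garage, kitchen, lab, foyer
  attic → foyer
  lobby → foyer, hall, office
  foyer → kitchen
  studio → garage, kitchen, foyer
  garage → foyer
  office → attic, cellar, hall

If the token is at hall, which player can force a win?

Evader

A0 = {cellar, kitchen}
A1: add {foyer, lab} — lab (Evader): all of {kitchen, cellar} already in; foyer (Pursuer) has foyer→kitchen.
A2: add {attic, garage} — garage (Pursuer) has garage→foyer; attic (Pursuer) has attic→foyer.
A3: add {studio, vault} — studio (Evader): all of {garage, kitchen, foyer} already in; vault (Evader): all of {garage, kitchen, lab, foyer} already in.
A4 = A3; e.g. hall (Evader) can still go to office. Fixed point.
hall never enters the attractor, so Evader can avoid the target forever.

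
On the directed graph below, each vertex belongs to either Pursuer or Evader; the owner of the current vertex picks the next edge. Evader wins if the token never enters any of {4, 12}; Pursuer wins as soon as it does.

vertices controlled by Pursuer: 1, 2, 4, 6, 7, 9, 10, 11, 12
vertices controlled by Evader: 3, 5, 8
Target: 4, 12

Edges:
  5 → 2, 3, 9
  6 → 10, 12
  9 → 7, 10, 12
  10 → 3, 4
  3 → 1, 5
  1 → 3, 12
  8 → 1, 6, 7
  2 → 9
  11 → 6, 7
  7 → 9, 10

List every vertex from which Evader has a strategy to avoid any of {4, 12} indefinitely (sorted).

A0 = {4, 12}
A1: add {1, 6, 9, 10} — 1 (Pursuer) has 1→12; 6 (Pursuer) has 6→12; 9 (Pursuer) has 9→12; 10 (Pursuer) has 10→4.
A2: add {2, 7, 11} — 2 (Pursuer) has 2→9; 7 (Pursuer) has 7→9; 11 (Pursuer) has 11→6.
A3: add {8} — 8 (Evader): all of {1, 6, 7} already in.
A4 = A3; e.g. 3 (Evader) can still go to 5. Fixed point.
Pursuer's attractor = {1, 2, 4, 6, 7, 8, 9, 10, 11, 12}; Evader avoids the target exactly from the complement.

3, 5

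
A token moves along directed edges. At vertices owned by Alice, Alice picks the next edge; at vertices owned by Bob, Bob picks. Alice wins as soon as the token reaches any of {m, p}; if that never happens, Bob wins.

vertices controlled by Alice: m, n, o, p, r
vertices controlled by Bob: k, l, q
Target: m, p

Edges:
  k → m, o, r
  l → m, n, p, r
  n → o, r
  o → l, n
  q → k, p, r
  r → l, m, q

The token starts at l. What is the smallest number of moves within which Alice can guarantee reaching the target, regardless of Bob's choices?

A0 = {m, p}
A1: add {r} — r (Alice) has r→m.
A2: add {n} — n (Alice) has n→r.
A3: add {l, o} — l (Bob): all of {m, n, p, r} already in; o (Alice) has o→n.
l enters the attractor at level 3, so Alice can force the target in 3 moves from there.

3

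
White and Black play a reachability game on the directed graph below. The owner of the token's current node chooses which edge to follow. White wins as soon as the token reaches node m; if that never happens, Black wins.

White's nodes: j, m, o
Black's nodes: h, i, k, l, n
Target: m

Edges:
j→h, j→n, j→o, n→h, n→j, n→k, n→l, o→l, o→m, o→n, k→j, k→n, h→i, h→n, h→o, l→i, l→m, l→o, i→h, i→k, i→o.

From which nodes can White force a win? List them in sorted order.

A0 = {m}
A1: add {o} — o (White) has o→m.
A2: add {j} — j (White) has j→o.
A3 = A2; e.g. h (Black) can still go to i. Fixed point.
White's winning region = {j, m, o}.

j, m, o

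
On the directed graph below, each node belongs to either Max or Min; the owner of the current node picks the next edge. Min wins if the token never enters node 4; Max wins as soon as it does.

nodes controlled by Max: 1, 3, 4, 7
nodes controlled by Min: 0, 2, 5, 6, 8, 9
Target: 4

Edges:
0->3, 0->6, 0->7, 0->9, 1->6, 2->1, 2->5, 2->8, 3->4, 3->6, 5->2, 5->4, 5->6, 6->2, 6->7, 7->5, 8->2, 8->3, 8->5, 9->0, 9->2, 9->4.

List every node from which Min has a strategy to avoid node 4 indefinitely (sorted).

A0 = {4}
A1: add {3} — 3 (Max) has 3→4.
A2 = A1; e.g. 0 (Min) can still go to 6. Fixed point.
Max's attractor = {3, 4}; Min avoids the target exactly from the complement.

0, 1, 2, 5, 6, 7, 8, 9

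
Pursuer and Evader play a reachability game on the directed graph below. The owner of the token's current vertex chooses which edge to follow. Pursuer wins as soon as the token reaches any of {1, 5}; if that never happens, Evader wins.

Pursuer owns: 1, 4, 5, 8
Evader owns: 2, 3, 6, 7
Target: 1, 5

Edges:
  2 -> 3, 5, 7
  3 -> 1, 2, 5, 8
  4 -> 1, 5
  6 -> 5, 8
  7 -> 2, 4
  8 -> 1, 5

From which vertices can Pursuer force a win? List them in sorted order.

A0 = {1, 5}
A1: add {4, 8} — 4 (Pursuer) has 4→1; 8 (Pursuer) has 8→1.
A2: add {6} — 6 (Evader): all of {5, 8} already in.
A3 = A2; e.g. 2 (Evader) can still go to 3. Fixed point.
Pursuer's winning region = {1, 4, 5, 6, 8}.

1, 4, 5, 6, 8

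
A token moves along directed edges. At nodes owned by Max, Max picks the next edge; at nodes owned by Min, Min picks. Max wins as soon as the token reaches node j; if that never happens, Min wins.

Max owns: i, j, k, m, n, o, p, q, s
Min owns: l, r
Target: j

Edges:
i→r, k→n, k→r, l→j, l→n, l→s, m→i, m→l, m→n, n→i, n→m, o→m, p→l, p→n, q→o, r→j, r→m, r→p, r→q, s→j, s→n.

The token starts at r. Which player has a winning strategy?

A0 = {j}
A1: add {s} — s (Max) has s→j.
A2 = A1; e.g. i (Max) has no edge into A1. Fixed point.
r never enters the attractor, so Min can avoid the target forever.

Min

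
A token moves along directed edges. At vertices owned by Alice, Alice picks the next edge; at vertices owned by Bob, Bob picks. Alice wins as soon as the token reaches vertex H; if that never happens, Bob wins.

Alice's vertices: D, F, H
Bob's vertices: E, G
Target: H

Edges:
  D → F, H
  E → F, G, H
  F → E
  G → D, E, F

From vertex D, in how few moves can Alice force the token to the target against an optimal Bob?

A0 = {H}
A1: add {D} — D (Alice) has D→H.
A2 = A1; e.g. E (Bob) can still go to F. Fixed point.
D enters the attractor at level 1, so Alice can force the target in 1 move from there.

1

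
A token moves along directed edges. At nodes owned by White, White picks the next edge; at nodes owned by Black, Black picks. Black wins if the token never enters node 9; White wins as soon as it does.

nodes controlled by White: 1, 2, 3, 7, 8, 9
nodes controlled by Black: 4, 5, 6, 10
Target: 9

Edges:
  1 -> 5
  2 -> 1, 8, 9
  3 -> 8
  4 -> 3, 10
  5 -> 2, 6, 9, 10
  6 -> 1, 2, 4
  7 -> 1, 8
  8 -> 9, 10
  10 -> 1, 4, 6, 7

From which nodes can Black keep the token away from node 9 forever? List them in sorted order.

A0 = {9}
A1: add {2, 8} — 2 (White) has 2→9; 8 (White) has 8→9.
A2: add {3, 7} — 3 (White) has 3→8; 7 (White) has 7→8.
A3 = A2; e.g. 1 (White) has no edge into A2. Fixed point.
White's attractor = {2, 3, 7, 8, 9}; Black avoids the target exactly from the complement.

1, 4, 5, 6, 10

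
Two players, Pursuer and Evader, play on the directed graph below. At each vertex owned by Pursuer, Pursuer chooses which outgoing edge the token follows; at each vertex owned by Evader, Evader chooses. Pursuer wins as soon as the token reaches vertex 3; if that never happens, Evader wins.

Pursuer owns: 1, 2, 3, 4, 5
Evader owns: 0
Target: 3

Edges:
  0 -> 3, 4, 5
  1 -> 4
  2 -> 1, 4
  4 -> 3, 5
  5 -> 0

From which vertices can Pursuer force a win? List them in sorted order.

A0 = {3}
A1: add {4} — 4 (Pursuer) has 4→3.
A2: add {1, 2} — 1 (Pursuer) has 1→4; 2 (Pursuer) has 2→4.
A3 = A2; e.g. 0 (Evader) can still go to 5. Fixed point.
Pursuer's winning region = {1, 2, 3, 4}.

1, 2, 3, 4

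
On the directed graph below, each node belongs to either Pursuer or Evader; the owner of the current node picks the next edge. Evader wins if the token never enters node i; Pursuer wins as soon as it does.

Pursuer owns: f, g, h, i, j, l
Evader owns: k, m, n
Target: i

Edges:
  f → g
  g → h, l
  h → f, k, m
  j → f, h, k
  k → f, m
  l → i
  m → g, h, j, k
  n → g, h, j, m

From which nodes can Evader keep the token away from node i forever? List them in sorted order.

k, m, n

A0 = {i}
A1: add {l} — l (Pursuer) has l→i.
A2: add {g} — g (Pursuer) has g→l.
A3: add {f} — f (Pursuer) has f→g.
A4: add {h, j} — h (Pursuer) has h→f; j (Pursuer) has j→f.
A5 = A4; e.g. k (Evader) can still go to m. Fixed point.
Pursuer's attractor = {f, g, h, i, j, l}; Evader avoids the target exactly from the complement.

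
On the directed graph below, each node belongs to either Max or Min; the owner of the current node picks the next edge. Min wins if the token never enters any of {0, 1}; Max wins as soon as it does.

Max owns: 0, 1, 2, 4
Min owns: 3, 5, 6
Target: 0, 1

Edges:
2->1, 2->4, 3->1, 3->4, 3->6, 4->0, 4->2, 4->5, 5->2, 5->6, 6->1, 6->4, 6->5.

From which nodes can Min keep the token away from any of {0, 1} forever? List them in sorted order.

A0 = {0, 1}
A1: add {2, 4} — 2 (Max) has 2→1; 4 (Max) has 4→0.
A2 = A1; e.g. 3 (Min) can still go to 6. Fixed point.
Max's attractor = {0, 1, 2, 4}; Min avoids the target exactly from the complement.

3, 5, 6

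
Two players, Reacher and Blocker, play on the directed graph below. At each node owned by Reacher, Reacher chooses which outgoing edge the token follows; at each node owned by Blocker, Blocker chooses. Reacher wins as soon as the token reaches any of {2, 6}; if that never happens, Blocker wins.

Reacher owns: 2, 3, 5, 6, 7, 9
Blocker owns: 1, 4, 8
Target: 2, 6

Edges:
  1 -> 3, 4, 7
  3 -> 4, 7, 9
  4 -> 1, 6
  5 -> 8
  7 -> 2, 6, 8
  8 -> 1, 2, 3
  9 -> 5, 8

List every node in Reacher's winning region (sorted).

A0 = {2, 6}
A1: add {7} — 7 (Reacher) has 7→2.
A2: add {3} — 3 (Reacher) has 3→7.
A3 = A2; e.g. 1 (Blocker) can still go to 4. Fixed point.
Reacher's winning region = {2, 3, 6, 7}.

2, 3, 6, 7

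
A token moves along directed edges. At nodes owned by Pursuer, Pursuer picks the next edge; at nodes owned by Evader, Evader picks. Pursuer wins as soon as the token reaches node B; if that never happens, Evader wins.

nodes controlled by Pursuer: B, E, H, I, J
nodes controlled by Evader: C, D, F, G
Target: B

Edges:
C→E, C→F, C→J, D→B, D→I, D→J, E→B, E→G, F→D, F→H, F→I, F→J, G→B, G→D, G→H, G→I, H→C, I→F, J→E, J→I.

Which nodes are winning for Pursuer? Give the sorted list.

B, E, J

A0 = {B}
A1: add {E} — E (Pursuer) has E→B.
A2: add {J} — J (Pursuer) has J→E.
A3 = A2; e.g. C (Evader) can still go to F. Fixed point.
Pursuer's winning region = {B, E, J}.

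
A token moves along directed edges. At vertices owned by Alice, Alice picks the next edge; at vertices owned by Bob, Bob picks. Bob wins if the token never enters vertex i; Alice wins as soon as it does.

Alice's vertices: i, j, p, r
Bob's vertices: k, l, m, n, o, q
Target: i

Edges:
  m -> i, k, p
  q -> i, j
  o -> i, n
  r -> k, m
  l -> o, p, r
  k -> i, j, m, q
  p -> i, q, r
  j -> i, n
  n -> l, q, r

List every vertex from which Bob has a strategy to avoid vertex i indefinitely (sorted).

k, l, m, n, o, r

A0 = {i}
A1: add {j, p} — j (Alice) has j→i; p (Alice) has p→i.
A2: add {q} — q (Bob): all of {i, j} already in.
A3 = A2; e.g. k (Bob) can still go to m. Fixed point.
Alice's attractor = {i, j, p, q}; Bob avoids the target exactly from the complement.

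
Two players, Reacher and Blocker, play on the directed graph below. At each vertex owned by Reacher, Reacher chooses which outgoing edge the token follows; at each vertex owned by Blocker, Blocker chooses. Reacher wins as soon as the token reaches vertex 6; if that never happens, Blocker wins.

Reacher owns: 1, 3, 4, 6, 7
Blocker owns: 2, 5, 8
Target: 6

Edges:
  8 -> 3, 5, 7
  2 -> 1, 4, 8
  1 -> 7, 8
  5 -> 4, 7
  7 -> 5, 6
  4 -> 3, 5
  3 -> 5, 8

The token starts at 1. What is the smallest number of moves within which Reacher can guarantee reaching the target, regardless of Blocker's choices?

A0 = {6}
A1: add {7} — 7 (Reacher) has 7→6.
A2: add {1} — 1 (Reacher) has 1→7.
A3 = A2; e.g. 2 (Blocker) can still go to 4. Fixed point.
1 enters the attractor at level 2, so Reacher can force the target in 2 moves from there.

2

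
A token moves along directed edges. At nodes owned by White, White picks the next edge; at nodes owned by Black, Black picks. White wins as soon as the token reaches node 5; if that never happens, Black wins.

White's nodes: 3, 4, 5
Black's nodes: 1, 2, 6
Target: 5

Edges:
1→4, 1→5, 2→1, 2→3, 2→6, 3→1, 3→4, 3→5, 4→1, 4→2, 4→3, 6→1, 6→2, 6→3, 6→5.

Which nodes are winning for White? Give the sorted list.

1, 3, 4, 5

A0 = {5}
A1: add {3} — 3 (White) has 3→5.
A2: add {4} — 4 (White) has 4→3.
A3: add {1} — 1 (Black): all of {4, 5} already in.
A4 = A3; e.g. 2 (Black) can still go to 6. Fixed point.
White's winning region = {1, 3, 4, 5}.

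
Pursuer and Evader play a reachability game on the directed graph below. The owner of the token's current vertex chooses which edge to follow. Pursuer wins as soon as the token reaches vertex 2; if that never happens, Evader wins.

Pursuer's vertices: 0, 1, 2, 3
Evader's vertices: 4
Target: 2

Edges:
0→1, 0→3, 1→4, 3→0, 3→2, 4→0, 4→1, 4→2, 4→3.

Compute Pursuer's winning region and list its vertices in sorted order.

0, 2, 3

A0 = {2}
A1: add {3} — 3 (Pursuer) has 3→2.
A2: add {0} — 0 (Pursuer) has 0→3.
A3 = A2; e.g. 1 (Pursuer) has no edge into A2. Fixed point.
Pursuer's winning region = {0, 2, 3}.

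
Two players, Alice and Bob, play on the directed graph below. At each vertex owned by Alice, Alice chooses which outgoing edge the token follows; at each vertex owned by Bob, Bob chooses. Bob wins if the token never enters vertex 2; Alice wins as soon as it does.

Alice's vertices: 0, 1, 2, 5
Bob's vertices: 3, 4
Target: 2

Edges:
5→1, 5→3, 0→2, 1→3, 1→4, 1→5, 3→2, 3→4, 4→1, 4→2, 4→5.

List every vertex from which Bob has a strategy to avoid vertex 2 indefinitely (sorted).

A0 = {2}
A1: add {0} — 0 (Alice) has 0→2.
A2 = A1; e.g. 1 (Alice) has no edge into A1. Fixed point.
Alice's attractor = {0, 2}; Bob avoids the target exactly from the complement.

1, 3, 4, 5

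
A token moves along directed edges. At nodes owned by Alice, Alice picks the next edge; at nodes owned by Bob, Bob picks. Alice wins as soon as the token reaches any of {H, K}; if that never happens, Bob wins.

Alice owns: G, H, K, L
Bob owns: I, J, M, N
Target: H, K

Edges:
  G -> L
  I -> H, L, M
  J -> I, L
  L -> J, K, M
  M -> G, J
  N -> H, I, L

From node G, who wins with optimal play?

A0 = {H, K}
A1: add {L} — L (Alice) has L→K.
A2: add {G} — G (Alice) has G→L.
A3 = A2; e.g. I (Bob) can still go to M. Fixed point.
G ∈ A2, so Alice can force the target.

Alice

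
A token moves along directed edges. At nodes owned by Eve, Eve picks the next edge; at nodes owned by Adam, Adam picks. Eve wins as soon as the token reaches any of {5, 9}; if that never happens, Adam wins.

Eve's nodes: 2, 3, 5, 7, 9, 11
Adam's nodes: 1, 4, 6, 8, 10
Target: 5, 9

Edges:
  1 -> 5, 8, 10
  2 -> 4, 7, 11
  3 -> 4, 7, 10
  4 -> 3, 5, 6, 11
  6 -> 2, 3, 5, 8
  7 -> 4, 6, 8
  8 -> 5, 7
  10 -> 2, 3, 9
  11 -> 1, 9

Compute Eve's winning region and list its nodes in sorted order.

A0 = {5, 9}
A1: add {11} — 11 (Eve) has 11→9.
A2: add {2} — 2 (Eve) has 2→11.
A3 = A2; e.g. 1 (Adam) can still go to 8. Fixed point.
Eve's winning region = {2, 5, 9, 11}.

2, 5, 9, 11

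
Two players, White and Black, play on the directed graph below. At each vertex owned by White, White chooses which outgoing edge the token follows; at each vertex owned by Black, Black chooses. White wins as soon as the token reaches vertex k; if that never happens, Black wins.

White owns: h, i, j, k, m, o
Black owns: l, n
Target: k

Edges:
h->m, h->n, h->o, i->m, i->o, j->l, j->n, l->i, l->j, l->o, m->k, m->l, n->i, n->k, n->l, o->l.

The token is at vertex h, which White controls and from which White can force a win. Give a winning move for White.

A0 = {k}
A1: add {m} — m (White) has m→k.
A2: add {h, i} — h (White) has h→m; i (White) has i→m.
A3 = A2; e.g. j (White) has no edge into A2. Fixed point.
From h, successor m is in the attractor (rank 1); the other successors n, o are not.

m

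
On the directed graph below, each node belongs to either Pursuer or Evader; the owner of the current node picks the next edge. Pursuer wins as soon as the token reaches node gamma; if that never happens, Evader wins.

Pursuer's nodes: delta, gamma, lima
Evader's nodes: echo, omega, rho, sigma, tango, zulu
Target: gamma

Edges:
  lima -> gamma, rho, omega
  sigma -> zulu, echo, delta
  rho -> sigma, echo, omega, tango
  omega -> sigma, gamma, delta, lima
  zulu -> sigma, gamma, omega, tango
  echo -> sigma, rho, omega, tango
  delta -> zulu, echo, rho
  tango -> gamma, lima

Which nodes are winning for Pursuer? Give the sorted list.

gamma, lima, tango

A0 = {gamma}
A1: add {lima} — lima (Pursuer) has lima→gamma.
A2: add {tango} — tango (Evader): all of {gamma, lima} already in.
A3 = A2; e.g. sigma (Evader) can still go to zulu. Fixed point.
Pursuer's winning region = {gamma, lima, tango}.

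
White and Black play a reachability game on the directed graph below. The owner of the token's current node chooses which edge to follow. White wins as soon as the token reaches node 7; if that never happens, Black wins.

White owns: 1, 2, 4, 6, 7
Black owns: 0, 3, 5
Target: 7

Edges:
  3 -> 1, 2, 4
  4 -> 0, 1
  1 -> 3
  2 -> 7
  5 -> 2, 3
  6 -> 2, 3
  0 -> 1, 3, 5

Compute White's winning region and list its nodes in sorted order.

2, 6, 7

A0 = {7}
A1: add {2} — 2 (White) has 2→7.
A2: add {6} — 6 (White) has 6→2.
A3 = A2; e.g. 0 (Black) can still go to 1. Fixed point.
White's winning region = {2, 6, 7}.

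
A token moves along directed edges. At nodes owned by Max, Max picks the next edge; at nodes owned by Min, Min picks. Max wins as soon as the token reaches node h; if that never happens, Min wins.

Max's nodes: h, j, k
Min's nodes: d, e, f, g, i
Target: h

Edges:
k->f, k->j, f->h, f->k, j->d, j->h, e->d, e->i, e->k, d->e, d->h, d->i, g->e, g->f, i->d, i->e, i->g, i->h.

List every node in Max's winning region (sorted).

A0 = {h}
A1: add {j} — j (Max) has j→h.
A2: add {k} — k (Max) has k→j.
A3: add {f} — f (Min): all of {h, k} already in.
A4 = A3; e.g. d (Min) can still go to e. Fixed point.
Max's winning region = {f, h, j, k}.

f, h, j, k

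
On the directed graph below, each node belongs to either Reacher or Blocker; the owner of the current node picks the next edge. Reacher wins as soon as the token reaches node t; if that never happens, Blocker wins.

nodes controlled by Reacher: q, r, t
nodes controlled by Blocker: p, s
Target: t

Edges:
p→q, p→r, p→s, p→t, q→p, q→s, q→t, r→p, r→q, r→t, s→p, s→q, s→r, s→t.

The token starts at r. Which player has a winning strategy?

Reacher

A0 = {t}
A1: add {q, r} — q (Reacher) has q→t; r (Reacher) has r→t.
A2 = A1; e.g. p (Blocker) can still go to s. Fixed point.
r ∈ A1, so Reacher can force the target.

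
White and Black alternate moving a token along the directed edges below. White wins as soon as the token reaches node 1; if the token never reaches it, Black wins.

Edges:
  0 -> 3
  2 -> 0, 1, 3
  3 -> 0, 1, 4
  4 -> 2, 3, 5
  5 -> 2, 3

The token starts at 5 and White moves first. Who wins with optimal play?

Black

Track states (vertex, player-to-move).
A0 = {(1,White), (1,Black)}
A1: add {(2,White), (3,White)}.
A2: add {(0,Black), (5,Black)}.
A3: add {(4,White)}.
A4 = A3; e.g. (0,White) stays out. (5,White) never enters ⇒ Black avoids the target.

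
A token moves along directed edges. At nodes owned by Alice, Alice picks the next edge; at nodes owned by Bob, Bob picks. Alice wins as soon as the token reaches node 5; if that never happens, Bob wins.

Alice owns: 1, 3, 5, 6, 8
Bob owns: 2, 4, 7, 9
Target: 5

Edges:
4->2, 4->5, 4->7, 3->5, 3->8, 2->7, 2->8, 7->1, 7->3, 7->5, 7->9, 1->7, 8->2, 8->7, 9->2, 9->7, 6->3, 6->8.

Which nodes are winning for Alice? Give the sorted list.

3, 5, 6

A0 = {5}
A1: add {3} — 3 (Alice) has 3→5.
A2: add {6} — 6 (Alice) has 6→3.
A3 = A2; e.g. 1 (Alice) has no edge into A2. Fixed point.
Alice's winning region = {3, 5, 6}.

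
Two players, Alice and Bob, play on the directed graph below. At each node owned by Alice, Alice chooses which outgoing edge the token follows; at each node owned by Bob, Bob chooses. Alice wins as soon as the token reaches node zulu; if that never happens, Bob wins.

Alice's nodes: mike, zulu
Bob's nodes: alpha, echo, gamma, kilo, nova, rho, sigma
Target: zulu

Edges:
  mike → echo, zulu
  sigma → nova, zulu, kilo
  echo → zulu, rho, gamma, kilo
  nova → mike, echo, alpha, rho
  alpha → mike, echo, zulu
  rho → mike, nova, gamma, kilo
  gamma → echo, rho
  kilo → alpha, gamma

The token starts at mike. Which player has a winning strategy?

A0 = {zulu}
A1: add {mike} — mike (Alice) has mike→zulu.
A2 = A1; e.g. sigma (Bob) can still go to nova. Fixed point.
mike ∈ A1, so Alice can force the target.

Alice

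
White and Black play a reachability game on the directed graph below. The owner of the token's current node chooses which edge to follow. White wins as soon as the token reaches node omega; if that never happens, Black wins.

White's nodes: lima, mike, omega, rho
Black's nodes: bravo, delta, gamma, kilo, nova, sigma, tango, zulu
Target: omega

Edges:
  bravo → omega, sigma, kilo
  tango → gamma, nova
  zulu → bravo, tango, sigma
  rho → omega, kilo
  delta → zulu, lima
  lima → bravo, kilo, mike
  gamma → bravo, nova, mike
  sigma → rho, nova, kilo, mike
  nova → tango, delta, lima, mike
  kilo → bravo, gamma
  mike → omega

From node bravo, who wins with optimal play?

A0 = {omega}
A1: add {mike, rho} — rho (White) has rho→omega; mike (White) has mike→omega.
A2: add {lima} — lima (White) has lima→mike.
A3 = A2; e.g. bravo (Black) can still go to sigma. Fixed point.
bravo never enters the attractor, so Black can avoid the target forever.

Black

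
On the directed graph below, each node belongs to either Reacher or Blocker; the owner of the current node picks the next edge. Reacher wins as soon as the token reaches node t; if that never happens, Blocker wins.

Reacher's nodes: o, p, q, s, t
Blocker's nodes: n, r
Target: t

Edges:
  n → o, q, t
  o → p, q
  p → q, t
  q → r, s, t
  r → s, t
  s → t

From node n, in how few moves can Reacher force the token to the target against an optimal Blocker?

A0 = {t}
A1: add {p, q, s} — p (Reacher) has p→t; q (Reacher) has q→t; s (Reacher) has s→t.
A2: add {o, r} — o (Reacher) has o→p; r (Blocker): all of {s, t} already in.
A3: add {n} — n (Blocker): all of {o, q, t} already in.
A3 = all vertices. Fixed point.
n enters the attractor at level 3, so Reacher can force the target in 3 moves from there.

3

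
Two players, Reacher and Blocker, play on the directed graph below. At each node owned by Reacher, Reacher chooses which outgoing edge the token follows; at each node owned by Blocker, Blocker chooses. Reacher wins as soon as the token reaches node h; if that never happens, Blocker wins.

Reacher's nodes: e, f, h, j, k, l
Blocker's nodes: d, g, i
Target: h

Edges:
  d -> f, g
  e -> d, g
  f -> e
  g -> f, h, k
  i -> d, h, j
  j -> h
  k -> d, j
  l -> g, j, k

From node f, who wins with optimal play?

Blocker

A0 = {h}
A1: add {j} — j (Reacher) has j→h.
A2: add {k, l} — k (Reacher) has k→j; l (Reacher) has l→j.
A3 = A2; e.g. d (Blocker) can still go to f. Fixed point.
f never enters the attractor, so Blocker can avoid the target forever.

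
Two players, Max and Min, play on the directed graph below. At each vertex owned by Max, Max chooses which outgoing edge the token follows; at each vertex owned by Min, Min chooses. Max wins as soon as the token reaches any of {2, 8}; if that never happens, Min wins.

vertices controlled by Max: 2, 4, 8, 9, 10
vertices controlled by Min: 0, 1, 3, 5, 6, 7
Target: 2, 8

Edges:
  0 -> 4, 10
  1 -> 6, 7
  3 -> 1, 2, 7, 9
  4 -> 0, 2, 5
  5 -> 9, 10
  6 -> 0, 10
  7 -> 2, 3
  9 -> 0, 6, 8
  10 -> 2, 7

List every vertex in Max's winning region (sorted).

0, 2, 4, 5, 6, 8, 9, 10

A0 = {2, 8}
A1: add {4, 9, 10} — 4 (Max) has 4→2; 9 (Max) has 9→8; 10 (Max) has 10→2.
A2: add {0, 5} — 0 (Min): all of {4, 10} already in; 5 (Min): all of {9, 10} already in.
A3: add {6} — 6 (Min): all of {0, 10} already in.
A4 = A3; e.g. 1 (Min) can still go to 7. Fixed point.
Max's winning region = {0, 2, 4, 5, 6, 8, 9, 10}.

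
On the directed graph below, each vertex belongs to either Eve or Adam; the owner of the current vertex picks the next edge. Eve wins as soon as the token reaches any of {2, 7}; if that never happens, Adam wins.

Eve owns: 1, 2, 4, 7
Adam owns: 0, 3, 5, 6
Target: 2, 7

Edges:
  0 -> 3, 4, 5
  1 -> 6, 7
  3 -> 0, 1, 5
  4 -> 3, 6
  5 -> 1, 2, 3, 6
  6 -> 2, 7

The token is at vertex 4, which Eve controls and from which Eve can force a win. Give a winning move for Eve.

A0 = {2, 7}
A1: add {1, 6} — 1 (Eve) has 1→7; 6 (Adam): all of {2, 7} already in.
A2: add {4} — 4 (Eve) has 4→6.
A3 = A2; e.g. 0 (Adam) can still go to 3. Fixed point.
From 4, successor 6 is in the attractor (rank 1); the other successor 3 is not.

6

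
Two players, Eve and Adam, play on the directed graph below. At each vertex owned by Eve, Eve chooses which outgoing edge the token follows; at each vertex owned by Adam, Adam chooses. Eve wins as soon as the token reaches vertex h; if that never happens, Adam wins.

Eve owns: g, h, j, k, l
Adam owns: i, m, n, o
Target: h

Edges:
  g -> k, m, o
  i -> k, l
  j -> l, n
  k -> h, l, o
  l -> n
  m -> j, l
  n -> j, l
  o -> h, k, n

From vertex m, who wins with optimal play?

Adam

A0 = {h}
A1: add {k} — k (Eve) has k→h.
A2: add {g} — g (Eve) has g→k.
A3 = A2; e.g. i (Adam) can still go to l. Fixed point.
m never enters the attractor, so Adam can avoid the target forever.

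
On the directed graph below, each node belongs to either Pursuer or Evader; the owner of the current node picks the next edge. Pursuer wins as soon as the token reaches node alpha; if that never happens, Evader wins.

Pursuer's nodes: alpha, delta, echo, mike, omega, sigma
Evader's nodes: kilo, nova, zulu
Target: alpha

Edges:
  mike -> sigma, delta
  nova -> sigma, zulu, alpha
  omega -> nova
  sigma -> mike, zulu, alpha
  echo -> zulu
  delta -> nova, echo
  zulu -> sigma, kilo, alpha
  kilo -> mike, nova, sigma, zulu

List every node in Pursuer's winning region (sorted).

alpha, mike, sigma

A0 = {alpha}
A1: add {sigma} — sigma (Pursuer) has sigma→alpha.
A2: add {mike} — mike (Pursuer) has mike→sigma.
A3 = A2; e.g. nova (Evader) can still go to zulu. Fixed point.
Pursuer's winning region = {alpha, mike, sigma}.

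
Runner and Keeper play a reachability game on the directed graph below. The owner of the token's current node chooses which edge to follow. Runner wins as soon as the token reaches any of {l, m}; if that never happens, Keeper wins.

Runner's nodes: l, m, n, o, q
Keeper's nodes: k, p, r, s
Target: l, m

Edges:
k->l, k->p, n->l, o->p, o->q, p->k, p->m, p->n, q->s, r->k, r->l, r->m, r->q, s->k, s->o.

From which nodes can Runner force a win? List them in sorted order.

A0 = {l, m}
A1: add {n} — n (Runner) has n→l.
A2 = A1; e.g. k (Keeper) can still go to p. Fixed point.
Runner's winning region = {l, m, n}.

l, m, n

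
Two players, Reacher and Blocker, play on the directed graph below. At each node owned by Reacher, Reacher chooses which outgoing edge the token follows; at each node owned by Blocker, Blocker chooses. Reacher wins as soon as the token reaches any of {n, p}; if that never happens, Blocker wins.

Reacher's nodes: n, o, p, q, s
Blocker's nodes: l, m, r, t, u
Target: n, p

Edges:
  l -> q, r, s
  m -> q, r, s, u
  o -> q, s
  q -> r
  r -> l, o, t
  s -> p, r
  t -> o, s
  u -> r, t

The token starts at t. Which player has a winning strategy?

A0 = {n, p}
A1: add {s} — s (Reacher) has s→p.
A2: add {o} — o (Reacher) has o→s.
A3: add {t} — t (Blocker): all of {o, s} already in.
A4 = A3; e.g. l (Blocker) can still go to q. Fixed point.
t ∈ A3, so Reacher can force the target.

Reacher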